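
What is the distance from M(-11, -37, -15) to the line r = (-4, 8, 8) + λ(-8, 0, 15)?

Direction vector d = (-8, 0, 15).
AP = (-7, -45, -23); AP·d = -289, |AP|² = 2603, |d|² = 289.
distance² = |AP|² − (AP·d)²/|d|² = 2603 − 83521/289 = 2314, so the distance is √2314.

√2314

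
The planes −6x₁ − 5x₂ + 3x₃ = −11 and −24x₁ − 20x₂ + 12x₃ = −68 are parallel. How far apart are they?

3√70/35

Divide the second equation by 4 to match normals: −6x₁ − 5x₂ + 3x₃ = -17.
Both planes have normal n = (−6, −5, 3), |n| = √70. Any point on the first plane is at distance |(-17) − (-11)|/|n| = 6/√70 = 3√70/35 from the second.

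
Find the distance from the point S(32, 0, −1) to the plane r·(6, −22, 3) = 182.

Normal vector n = (6, −22, 3), and n·(32, 0, −1) − 182 = 7.
|n| = √(36 + 484 + 9) = 23, so the distance is |7|/23 = 7/23.

7/23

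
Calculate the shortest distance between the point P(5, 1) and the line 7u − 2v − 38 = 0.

5√53/53

The normal to the line is n = (7, −2) with |n| = √53.
|n·P − 38| = |33 − 38| = 5, so the distance is 5/√53.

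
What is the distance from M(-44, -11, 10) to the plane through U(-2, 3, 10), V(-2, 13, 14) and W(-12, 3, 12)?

UV = (0, 10, 4) and UW = (-10, 0, 2), so a normal is n = UV × UW = (20, -40, 100).
n = (20, -40, 100); n·P − 840 = -280; |n| = 20√30; distance = 280/(20√30) = 7√30/15.

7√30/15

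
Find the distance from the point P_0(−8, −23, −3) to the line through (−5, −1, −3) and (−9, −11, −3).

√29

A direction vector is d = (−4, −10, 0).
AP = (−3, −22, 0), and AP × d = (0, 0, −58).
|AP × d|² = 3364 and |d|² = 116, so the distance is √(3364/116) = √29.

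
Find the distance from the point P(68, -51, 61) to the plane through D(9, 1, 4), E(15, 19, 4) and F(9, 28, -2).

DE = (6, 18, 0) and DF = (0, 27, -6), so a normal is n = DE × DF = (-108, 36, 162).
d = |(-108)·68 + 36·(-51) + 162·61 − (-288)| / √(11664 + 1296 + 26244) = |990| / 198 = 5.

5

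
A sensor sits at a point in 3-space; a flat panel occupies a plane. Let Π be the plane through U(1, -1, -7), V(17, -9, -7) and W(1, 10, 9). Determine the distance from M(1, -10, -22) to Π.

1

UV = (16, -8, 0) and UW = (0, 11, 16), so a normal is n = UV × UW = (-128, -256, 176).
d = |(-128)·1 + (-256)·(-10) + 176·(-22) − (-1104)| / √(16384 + 65536 + 30976) = |-336| / 336 = 1.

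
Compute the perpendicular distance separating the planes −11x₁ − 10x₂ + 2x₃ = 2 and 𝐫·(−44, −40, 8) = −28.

3/5

Divide the second equation by 4 to match normals: −11x₁ − 10x₂ + 2x₃ = -7.
Both planes have normal n = (−11, −10, 2), |n| = 15. Any point on the first plane is at distance |(-7) − 2|/|n| = 9/15 = 3/5 from the second.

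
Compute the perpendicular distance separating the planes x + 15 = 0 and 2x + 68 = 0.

Divide the second equation by 2 to match normals: x = -34.
Both planes have normal n = (1, 0, 0), |n| = 1. Any point on the first plane is at distance |(-34) − (-15)|/|n| = 19/1 = 19 from the second.

19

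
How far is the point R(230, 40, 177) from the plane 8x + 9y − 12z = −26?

6

d = |8·230 + 9·40 + (-12)·177 − (-26)| / √(64 + 81 + 144) = |102| / 17 = 6.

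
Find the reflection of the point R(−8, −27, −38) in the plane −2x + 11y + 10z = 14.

With n = (−2, 11, 10), the signed offset is (n·R − 14)/|n|² = -675/225 = -3.
R' = R − 2t·n = (−8, −27, −38) − (-6)·(−2, 11, 10) = (−20, 39, 22).

(-20, 39, 22)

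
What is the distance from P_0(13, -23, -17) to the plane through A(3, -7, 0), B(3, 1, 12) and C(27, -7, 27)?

2

AB = (0, 8, 12) and AC = (24, 0, 27), so a normal is n = AB × AC = (216, 288, -192).
n = (216, 288, -192); n·P − (-1368) = 816; |n| = 408; distance = 816/408 = 2.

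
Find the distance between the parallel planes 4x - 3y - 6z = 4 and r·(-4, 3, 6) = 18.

22√61/61

Divide the second equation by -1 to match normals: 4x - 3y - 6z = -18.
With common normal n = (4, -3, -6) (|n| = √61), the distance is |4 − (-18)|/|n| = 22/√61 = 22√61/61.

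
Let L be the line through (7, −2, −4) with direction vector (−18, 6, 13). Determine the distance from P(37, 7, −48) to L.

3√89

Direction vector d = (−18, 6, 13).
AP = (30, 9, −44), and AP × d = (381, 402, 342).
|AP × d|² = 423729 and |d|² = 529, so the distance is √(423729/529) = √801 = 3√89.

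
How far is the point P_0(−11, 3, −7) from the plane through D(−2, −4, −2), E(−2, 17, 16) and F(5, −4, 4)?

23/11

DE = (0, 21, 18) and DF = (7, 0, 6), so a normal is n = DE × DF = (126, 126, −147).
Then n·(−11, 3, −7) − (−462) = 483.
|n| = √(15876 + 15876 + 21609) = 231, so the distance is |483|/231 = 23/11.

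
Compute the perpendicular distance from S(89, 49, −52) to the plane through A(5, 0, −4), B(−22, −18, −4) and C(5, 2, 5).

AB = (−27, −18, 0) and AC = (0, 2, 9), so a normal is n = AB × AC = (−162, 243, −54).
Then n·(89, 49, −52) − (−594) = 891.
|n| = √(26244 + 59049 + 2916) = 297, so the distance is |891|/297 = 3.

3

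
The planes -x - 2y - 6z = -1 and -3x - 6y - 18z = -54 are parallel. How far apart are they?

Divide the second equation by 3 to match normals: -x - 2y - 6z = -18.
Both planes have normal n = (-1, -2, -6), |n| = √41. Any point on the first plane is at distance |(-18) − (-1)|/|n| = 17/√41 = 17√41/41 from the second.

17√41/41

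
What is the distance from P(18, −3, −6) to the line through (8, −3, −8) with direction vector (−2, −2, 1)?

Direction vector d = (−2, −2, 1).
AP = (10, 0, 2); AP·d = -18, |AP|² = 104, |d|² = 9.
distance² = |AP|² − (AP·d)²/|d|² = 104 − 324/9 = 68, so the distance is 2√17.

2√17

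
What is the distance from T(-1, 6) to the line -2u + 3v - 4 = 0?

d = |(-2)·(-1) + 3·6 − 4| / √(4 + 9) = |16|/√13 = 16√13/13.

16√13/13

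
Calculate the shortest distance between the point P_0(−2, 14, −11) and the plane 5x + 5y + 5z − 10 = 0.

√3/3

Normal vector n = (5, 5, 5), and n·(−2, 14, −11) − 10 = −5.
|n| = √(25 + 25 + 25) = 5√3, so the distance is |-5|/(5√3) = √3/3.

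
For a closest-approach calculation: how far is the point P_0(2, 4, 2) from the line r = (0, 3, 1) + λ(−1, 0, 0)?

Direction vector d = (−1, 0, 0).
AP = (2, 1, 1), and AP × d = (0, −1, 1).
|AP × d|² = 2 and |d|² = 1, so the distance is √2.

√2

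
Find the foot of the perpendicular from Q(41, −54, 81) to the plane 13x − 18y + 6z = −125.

The perpendicular from Q has direction n = (13, −18, 6): r = (41, −54, 81) + t(13, −18, 6).
Substitute into the plane: n·(Q + tn) = -125 gives 1991 + 529t = -125, so t = -4.
Foot = (41, −54, 81) + (-4)·(13, −18, 6) = (−11, 18, 57).

(-11, 18, 57)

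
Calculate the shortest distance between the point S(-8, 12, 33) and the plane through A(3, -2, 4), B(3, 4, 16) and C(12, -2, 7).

AB = (0, 6, 12) and AC = (9, 0, 3), so a normal is n = AB × AC = (18, 108, -54).
Then n·(-8, 12, 33) - (-378) = -252.
|n| = √(324 + 11664 + 2916) = 18√46, so the distance is |-252|/(18√46) = 14/√46.

7√46/23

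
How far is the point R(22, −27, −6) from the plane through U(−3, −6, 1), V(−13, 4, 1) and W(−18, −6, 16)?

UV = (−10, 10, 0) and UW = (−15, 0, 15), so a normal is n = UV × UW = (150, 150, 150).
n = (150, 150, 150); n·P − (-1200) = -450; |n| = 150√3; distance = 450/(150√3) = √3.

√3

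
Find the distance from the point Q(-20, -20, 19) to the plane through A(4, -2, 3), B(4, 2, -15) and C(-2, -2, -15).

14/11

AB = (0, 4, -18) and AC = (-6, 0, -18), so a normal is n = AB × AC = (-72, 108, 24).
n = (-72, 108, 24); n·P − (-432) = 168; |n| = 132; distance = 168/132 = 14/11.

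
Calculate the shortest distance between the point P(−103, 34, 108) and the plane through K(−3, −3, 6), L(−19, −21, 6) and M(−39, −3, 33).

28/17

KL = (−16, −18, 0) and KM = (−36, 0, 27), so a normal is n = KL × KM = (−486, 432, −648).
Then n·(−103, 34, 108) − (−3726) = −1512.
|n| = √(236196 + 186624 + 419904) = 918, so the distance is |-1512|/918 = 28/17.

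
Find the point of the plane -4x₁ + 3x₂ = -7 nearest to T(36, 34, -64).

The perpendicular from T has direction n = (-4, 3, 0): r = (36, 34, -64) + μ(-4, 3, 0).
Substitute into the plane: n·(T + μn) = -7 gives -42 + 25μ = -7, so μ = 7/5.
Foot = (36, 34, -64) + (7/5)·(-4, 3, 0) = (152/5, 191/5, -64).

(152/5, 191/5, -64)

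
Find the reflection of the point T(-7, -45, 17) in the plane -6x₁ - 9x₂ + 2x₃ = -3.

(41, 27, 1)

n = (-6, -9, 2), |n|² = 121, n·T − (-3) = 484, so t = 484/121 = 4.
Foot F = T − 4·n = (17, -9, 9); the reflection is 2F − T = (41, 27, 1).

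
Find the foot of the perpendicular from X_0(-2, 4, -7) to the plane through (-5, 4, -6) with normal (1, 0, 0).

(-5, 4, -7)

The perpendicular from X_0 has direction n = (1, 0, 0): r = (-2, 4, -7) + t(1, 0, 0).
Substitute into the plane: n·(X_0 + tn) = -5 gives -2 + 1t = -5, so t = -3.
Foot = (-2, 4, -7) + (-3)·(1, 0, 0) = (-5, 4, -7).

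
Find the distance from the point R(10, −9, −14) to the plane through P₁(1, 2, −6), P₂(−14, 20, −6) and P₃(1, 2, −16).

√61/61

P₁P₂ = (−15, 18, 0) and P₁P₃ = (0, 0, −10), so a normal is n = P₁P₂ × P₁P₃ = (−180, −150, 0).
Then n·(10, −9, −14) − (−480) = 30.
|n| = √(32400 + 22500 + 0) = 30√61, so the distance is |30|/(30√61) = 1/√61.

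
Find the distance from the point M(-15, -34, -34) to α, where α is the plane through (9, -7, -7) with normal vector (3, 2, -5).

9√38/38

The plane has equation n·(r − (9, -7, -7)) = 0, i.e. n·r = 48.
Then n·(-15, -34, -34) - 48 = 9.
|n| = √(9 + 4 + 25) = √38, so the distance is |9|/√38 = 9/√38.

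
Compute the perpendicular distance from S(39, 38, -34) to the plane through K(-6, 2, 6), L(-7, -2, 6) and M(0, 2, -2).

24/√26

KL = (-1, -4, 0) and KM = (6, 0, -8), so a normal is n = KL × KM = (32, -8, 24).
d = |32·39 + (-8)·38 + 24·(-34) − (-64)| / √(1024 + 64 + 576) = |192| / (8√26) = 24/√26.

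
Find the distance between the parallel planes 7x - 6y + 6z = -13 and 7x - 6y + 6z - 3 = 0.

With common normal n = (7, -6, 6) (|n| = 11), the distance is |(-13) − 3|/|n| = 16/11.

16/11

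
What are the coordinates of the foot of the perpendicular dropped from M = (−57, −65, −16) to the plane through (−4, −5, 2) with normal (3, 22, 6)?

n = (3, 22, 6), |n|² = 529, and n·M − (-110) = -1587.
t = -1587/529 = -3, so the foot is M − t·n = (−57, −65, −16) − (-3)·(3, 22, 6) = (−48, 1, 2).

(-48, 1, 2)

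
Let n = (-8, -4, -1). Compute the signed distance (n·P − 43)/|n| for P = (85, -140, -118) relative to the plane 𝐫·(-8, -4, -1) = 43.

n·P − 43 = -45.
|n| = 9, so the signed distance is -45/9 = -5.

-5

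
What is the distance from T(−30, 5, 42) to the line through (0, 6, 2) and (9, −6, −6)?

√1345

A direction vector is d = (9, −12, −8).
AP = (−30, −1, 40); AP·d = -578, |AP|² = 2501, |d|² = 289.
distance² = |AP|² − (AP·d)²/|d|² = 2501 − 334084/289 = 1345, so the distance is √1345.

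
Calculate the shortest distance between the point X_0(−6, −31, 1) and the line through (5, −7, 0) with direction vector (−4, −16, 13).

Direction vector d = (−4, −16, 13).
AP = (−11, −24, 1); AP·d = 441, |AP|² = 698, |d|² = 441.
distance² = |AP|² − (AP·d)²/|d|² = 698 − 194481/441 = 257, so the distance is √257.

√257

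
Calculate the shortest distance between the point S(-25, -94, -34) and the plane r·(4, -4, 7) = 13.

Normal vector n = (4, -4, 7), and n·(-25, -94, -34) - 13 = 25.
|n| = √(16 + 16 + 49) = 9, so the distance is |25|/9 = 25/9.

25/9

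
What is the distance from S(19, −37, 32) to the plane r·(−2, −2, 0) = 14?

11/√2

Normal vector n = (−2, −2, 0), and n·(19, −37, 32) − 14 = 22.
|n| = √(4 + 4 + 0) = 2√2, so the distance is |22|/(2√2) = 11/√2.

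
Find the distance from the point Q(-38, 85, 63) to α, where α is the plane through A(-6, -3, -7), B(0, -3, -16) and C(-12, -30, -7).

AB = (6, 0, -9) and AC = (-6, -27, 0), so a normal is n = AB × AC = (-243, 54, -162).
n = (-243, 54, -162); n·P − 2430 = 1188; |n| = 297; distance = 1188/297 = 4.

4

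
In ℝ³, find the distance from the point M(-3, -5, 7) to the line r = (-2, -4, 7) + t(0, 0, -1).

√2

Direction vector d = (0, 0, -1).
AP = (-1, -1, 0), and AP × d = (1, -1, 0).
|AP × d|² = 2 and |d|² = 1, so the distance is √2.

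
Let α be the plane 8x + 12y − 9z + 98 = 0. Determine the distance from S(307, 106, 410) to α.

8

n = (8, 12, −9); n·P − (-98) = 136; |n| = 17; distance = 136/17 = 8.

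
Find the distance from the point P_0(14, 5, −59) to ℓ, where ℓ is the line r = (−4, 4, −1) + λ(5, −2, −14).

√89

Direction vector d = (5, −2, −14).
AP = (18, 1, −58); AP·d = 900, |AP|² = 3689, |d|² = 225.
distance² = |AP|² − (AP·d)²/|d|² = 3689 − 810000/225 = 89, so the distance is √89.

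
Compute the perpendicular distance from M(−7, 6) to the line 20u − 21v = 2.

d = |20·(-7) + (-21)·6 − 2| / √(400 + 441) = |-268|/29 = 268/29.

268/29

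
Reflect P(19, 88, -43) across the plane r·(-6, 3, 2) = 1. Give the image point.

(241/7, 562/7, -337/7)

With n = (-6, 3, 2), the signed offset is (n·P − 1)/|n|² = 63/49 = 9/7.
P' = P − 2t·n = (19, 88, -43) − (18/7)·(-6, 3, 2) = (241/7, 562/7, -337/7).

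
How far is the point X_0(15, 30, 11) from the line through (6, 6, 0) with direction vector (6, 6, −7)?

3√73

Direction vector d = (6, 6, −7).
AP = (9, 24, 11), and AP × d = (−234, 129, −90).
|AP × d|² = 79497 and |d|² = 121, so the distance is √(79497/121) = √657 = 3√73.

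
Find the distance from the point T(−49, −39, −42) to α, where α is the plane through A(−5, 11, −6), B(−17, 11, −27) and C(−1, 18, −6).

4

AB = (−12, 0, −21) and AC = (4, 7, 0), so a normal is n = AB × AC = (147, −84, −84).
Then n·(−49, −39, −42) − (−1155) = 756.
|n| = √(21609 + 7056 + 7056) = 189, so the distance is |756|/189 = 4.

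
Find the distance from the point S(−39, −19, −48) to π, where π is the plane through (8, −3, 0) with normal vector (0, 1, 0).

16

The plane has equation n·(r − (8, −3, 0)) = 0, i.e. n·r = -3.
n = (0, 1, 0); n·P − (-3) = -16; |n| = 1; distance = 16/1 = 16.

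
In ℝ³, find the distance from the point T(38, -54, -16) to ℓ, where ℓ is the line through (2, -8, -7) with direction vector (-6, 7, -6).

Direction vector d = (-6, 7, -6).
AP = (36, -46, -9), and AP × d = (339, 270, -24).
|AP × d|² = 188397 and |d|² = 121, so the distance is √(188397/121) = √1557 = 3√173.

3√173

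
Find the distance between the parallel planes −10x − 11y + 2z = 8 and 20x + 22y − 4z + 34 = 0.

3/5

Divide the second equation by -2 to match normals: −10x − 11y + 2z = 17.
Both planes have normal n = (−10, −11, 2), |n| = 15. Any point on the first plane is at distance |17 − 8|/|n| = 9/15 = 3/5 from the second.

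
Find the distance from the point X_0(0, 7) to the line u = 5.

5

d = |1·0 + 0·7 − 5| / √(1 + 0) = |-5|/1 = 5.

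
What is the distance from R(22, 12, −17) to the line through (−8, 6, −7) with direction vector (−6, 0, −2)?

6√11

Direction vector d = (−6, 0, −2).
AP = (30, 6, −10), and AP × d = (−12, 120, 36).
|AP × d|² = 15840 and |d|² = 40, so the distance is √(15840/40) = √396 = 6√11.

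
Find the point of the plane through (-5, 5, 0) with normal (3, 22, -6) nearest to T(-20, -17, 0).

(-17, 5, -6)

n = (3, 22, -6), |n|² = 529, and n·T − 95 = -529.
t = -529/529 = -1, so the foot is T − t·n = (-20, -17, 0) − (-1)·(3, 22, -6) = (-17, 5, -6).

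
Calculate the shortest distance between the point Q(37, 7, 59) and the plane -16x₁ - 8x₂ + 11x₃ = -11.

4/7

Normal vector n = (-16, -8, 11), and n·(37, 7, 59) - (-11) = 12.
|n| = √(256 + 64 + 121) = 21, so the distance is |12|/21 = 4/7.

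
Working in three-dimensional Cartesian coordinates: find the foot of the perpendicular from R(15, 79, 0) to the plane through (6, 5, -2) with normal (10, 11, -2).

(-25, 35, 8)

The perpendicular from R has direction n = (10, 11, -2): r = (15, 79, 0) + μ(10, 11, -2).
Substitute into the plane: n·(R + μn) = 119 gives 1019 + 225μ = 119, so μ = -4.
Foot = (15, 79, 0) + (-4)·(10, 11, -2) = (-25, 35, 8).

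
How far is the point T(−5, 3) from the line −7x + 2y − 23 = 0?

18/√53

d = |(-7)·(-5) + 2·3 − 23| / √(49 + 4) = |18|/√53 = 18√53/53.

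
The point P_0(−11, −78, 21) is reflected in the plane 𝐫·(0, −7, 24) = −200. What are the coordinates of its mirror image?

(-11, -50, -75)

n = (0, −7, 24), |n|² = 625, n·P_0 − (-200) = 1250, so t = 1250/625 = 2.
Foot F = P_0 − 2·n = (−11, −64, −27); the reflection is 2F − P_0 = (−11, −50, −75).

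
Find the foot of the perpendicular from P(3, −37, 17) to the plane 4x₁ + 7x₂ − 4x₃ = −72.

(15, -16, 5)

The perpendicular from P has direction n = (4, 7, −4): r = (3, −37, 17) + μ(4, 7, −4).
Substitute into the plane: n·(P + μn) = -72 gives -315 + 81μ = -72, so μ = 3.
Foot = (3, −37, 17) + 3·(4, 7, −4) = (15, −16, 5).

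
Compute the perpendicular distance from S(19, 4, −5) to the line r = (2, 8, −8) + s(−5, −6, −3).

2√61

Direction vector d = (−5, −6, −3).
AP = (17, −4, 3); AP·d = -70, |AP|² = 314, |d|² = 70.
distance² = |AP|² − (AP·d)²/|d|² = 314 − 4900/70 = 244, so the distance is 2√61.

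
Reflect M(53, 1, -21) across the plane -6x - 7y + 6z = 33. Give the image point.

With n = (-6, -7, 6), the signed offset is (n·M − 33)/|n|² = -484/121 = -4.
M' = M − 2t·n = (53, 1, -21) − (-8)·(-6, -7, 6) = (5, -55, 27).

(5, -55, 27)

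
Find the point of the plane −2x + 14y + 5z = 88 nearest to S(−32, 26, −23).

(-30, 12, -28)

The perpendicular from S has direction n = (−2, 14, 5): r = (−32, 26, −23) + λ(−2, 14, 5).
Substitute into the plane: n·(S + λn) = 88 gives 313 + 225λ = 88, so λ = -1.
Foot = (−32, 26, −23) + (-1)·(−2, 14, 5) = (−30, 12, −28).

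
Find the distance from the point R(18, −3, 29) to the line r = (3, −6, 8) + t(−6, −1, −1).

3√37

Direction vector d = (−6, −1, −1).
AP = (15, 3, 21); AP·d = -114, |AP|² = 675, |d|² = 38.
distance² = |AP|² − (AP·d)²/|d|² = 675 − 12996/38 = 333, so the distance is 3√37.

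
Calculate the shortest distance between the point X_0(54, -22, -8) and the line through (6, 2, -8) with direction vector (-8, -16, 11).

24√5

Direction vector d = (-8, -16, 11).
AP = (48, -24, 0), and AP × d = (-264, -528, -960).
|AP × d|² = 1270080 and |d|² = 441, so the distance is √(1270080/441) = √2880 = 24√5.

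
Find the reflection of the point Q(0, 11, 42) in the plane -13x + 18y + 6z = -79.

With n = (-13, 18, 6), the signed offset is (n·Q − (-79))/|n|² = 529/529 = 1.
Q' = Q − 2t·n = (0, 11, 42) − 2·(-13, 18, 6) = (26, -25, 30).

(26, -25, 30)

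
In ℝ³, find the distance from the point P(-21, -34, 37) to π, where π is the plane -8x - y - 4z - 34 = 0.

20/9

d = |(-8)·(-21) + (-1)·(-34) + (-4)·37 − 34| / √(64 + 1 + 16) = |20| / 9 = 20/9.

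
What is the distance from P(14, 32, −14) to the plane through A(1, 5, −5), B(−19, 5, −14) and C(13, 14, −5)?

27/25

AB = (−20, 0, −9) and AC = (12, 9, 0), so a normal is n = AB × AC = (81, −108, −180).
Then n·(14, 32, −14) − 441 = −243.
|n| = √(6561 + 11664 + 32400) = 225, so the distance is |-243|/225 = 27/25.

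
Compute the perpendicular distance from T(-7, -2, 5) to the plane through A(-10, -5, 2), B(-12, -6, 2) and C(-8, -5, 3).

AB = (-2, -1, 0) and AC = (2, 0, 1), so a normal is n = AB × AC = (-1, 2, 2).
Then n·(-7, -2, 5) - 4 = 9.
|n| = √(1 + 4 + 4) = 3, so the distance is |9|/3 = 3.

3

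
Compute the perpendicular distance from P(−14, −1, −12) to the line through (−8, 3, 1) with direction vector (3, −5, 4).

3√19

Direction vector d = (3, −5, 4).
AP = (−6, −4, −13), and AP × d = (−81, −15, 42).
|AP × d|² = 8550 and |d|² = 50, so the distance is √(8550/50) = √171 = 3√19.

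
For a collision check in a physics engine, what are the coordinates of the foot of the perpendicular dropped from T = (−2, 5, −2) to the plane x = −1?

The perpendicular from T has direction n = (1, 0, 0): r = (−2, 5, −2) + μ(1, 0, 0).
Substitute into the plane: n·(T + μn) = -1 gives -2 + 1μ = -1, so μ = 1.
Foot = (−2, 5, −2) + 1·(1, 0, 0) = (−1, 5, −2).

(-1, 5, -2)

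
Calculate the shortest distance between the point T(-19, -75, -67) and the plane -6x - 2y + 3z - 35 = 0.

4

d = |(-6)·(-19) + (-2)·(-75) + 3·(-67) − 35| / √(36 + 4 + 9) = |28| / 7 = 4.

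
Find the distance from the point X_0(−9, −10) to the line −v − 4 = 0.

6

The normal to the line is n = (0, −1) with |n| = 1.
|n·X_0 − 4| = |10 − 4| = 6, so the distance is 6/1 = 6.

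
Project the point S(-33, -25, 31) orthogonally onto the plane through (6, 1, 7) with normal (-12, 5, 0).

The perpendicular from S has direction n = (-12, 5, 0): r = (-33, -25, 31) + μ(-12, 5, 0).
Substitute into the plane: n·(S + μn) = -67 gives 271 + 169μ = -67, so μ = -2.
Foot = (-33, -25, 31) + (-2)·(-12, 5, 0) = (-9, -35, 31).

(-9, -35, 31)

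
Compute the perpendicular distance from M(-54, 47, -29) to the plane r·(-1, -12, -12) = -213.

d = |(-1)·(-54) + (-12)·47 + (-12)·(-29) − (-213)| / √(1 + 144 + 144) = |51| / 17 = 3.

3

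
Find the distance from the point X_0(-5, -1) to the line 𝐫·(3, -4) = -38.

The normal to the line is n = (3, -4) with |n| = 5.
|n·X_0 − (-38)| = |-11 − (-38)| = 27, so the distance is 27/5.

27/5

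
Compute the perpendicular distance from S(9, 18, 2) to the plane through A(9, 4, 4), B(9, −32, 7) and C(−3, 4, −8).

10/17

AB = (0, −36, 3) and AC = (−12, 0, −12), so a normal is n = AB × AC = (432, −36, −432).
n = (432, −36, −432); n·P − 2016 = 360; |n| = 612; distance = 360/612 = 10/17.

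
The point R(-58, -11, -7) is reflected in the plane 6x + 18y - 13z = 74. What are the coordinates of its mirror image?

(-46, 25, -33)

n = (6, 18, -13), |n|² = 529, n·R − 74 = -529, so t = -529/529 = -1.
Foot F = R − (-1)·n = (-52, 7, -20); the reflection is 2F − R = (-46, 25, -33).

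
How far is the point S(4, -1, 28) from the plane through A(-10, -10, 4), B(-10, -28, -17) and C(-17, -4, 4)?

3/11

AB = (0, -18, -21) and AC = (-7, 6, 0), so a normal is n = AB × AC = (126, 147, -126).
Then n·(4, -1, 28) - (-3234) = 63.
|n| = √(15876 + 21609 + 15876) = 231, so the distance is |63|/231 = 3/11.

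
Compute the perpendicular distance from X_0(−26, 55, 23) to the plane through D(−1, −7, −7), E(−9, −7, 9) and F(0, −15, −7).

2

DE = (−8, 0, 16) and DF = (1, −8, 0), so a normal is n = DE × DF = (128, 16, 64).
d = |128·(-26) + 16·55 + 64·23 − (-688)| / √(16384 + 256 + 4096) = |-288| / 144 = 2.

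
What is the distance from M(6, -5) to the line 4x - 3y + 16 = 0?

11

d = |4·6 + (-3)·(-5) − (-16)| / √(16 + 9) = |55|/5 = 11.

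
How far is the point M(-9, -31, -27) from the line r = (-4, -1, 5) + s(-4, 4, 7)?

Direction vector d = (-4, 4, 7).
AP = (-5, -30, -32); AP·d = -324, |AP|² = 1949, |d|² = 81.
distance² = |AP|² − (AP·d)²/|d|² = 1949 − 104976/81 = 653, so the distance is √653.

√653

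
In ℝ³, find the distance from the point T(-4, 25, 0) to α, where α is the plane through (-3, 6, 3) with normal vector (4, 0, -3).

1

The plane has equation n·(r − (-3, 6, 3)) = 0, i.e. n·r = -21.
Then n·(-4, 25, 0) - (-21) = 5.
|n| = √(16 + 0 + 9) = 5, so the distance is |5|/5 = 1.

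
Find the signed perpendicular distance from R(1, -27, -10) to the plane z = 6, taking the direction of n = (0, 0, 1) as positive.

n·R − 6 = -16.
|n| = 1, so the signed distance is -16/1 = -16.

-16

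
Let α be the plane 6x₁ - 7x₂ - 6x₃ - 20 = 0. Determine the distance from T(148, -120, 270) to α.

8

d = |6·148 + (-7)·(-120) + (-6)·270 − 20| / √(36 + 49 + 36) = |88| / 11 = 8.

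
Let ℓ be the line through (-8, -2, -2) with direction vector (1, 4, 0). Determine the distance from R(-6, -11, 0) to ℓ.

√21

Direction vector d = (1, 4, 0).
AP = (2, -9, 2), and AP × d = (-8, 2, 17).
|AP × d|² = 357 and |d|² = 17, so the distance is √(357/17) = √21.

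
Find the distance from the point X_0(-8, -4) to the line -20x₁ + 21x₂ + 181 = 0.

257/29

The normal to the line is n = (-20, 21) with |n| = 29.
|n·X_0 − (-181)| = |76 − (-181)| = 257, so the distance is 257/29.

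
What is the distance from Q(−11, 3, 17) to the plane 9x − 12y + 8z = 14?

Normal vector n = (9, −12, 8), and n·(−11, 3, 17) − 14 = −13.
|n| = √(81 + 144 + 64) = 17, so the distance is |-13|/17 = 13/17.

13/17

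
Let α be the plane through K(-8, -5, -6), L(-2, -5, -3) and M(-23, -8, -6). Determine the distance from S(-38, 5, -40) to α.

KL = (6, 0, 3) and KM = (-15, -3, 0), so a normal is n = KL × KM = (9, -45, -18).
d = |9·(-38) + (-45)·5 + (-18)·(-40) − 261| / √(81 + 2025 + 324) = |-108| / (9√30) = 2√30/5.

2√30/5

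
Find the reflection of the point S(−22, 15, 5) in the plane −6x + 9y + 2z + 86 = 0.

(14, -39, -7)

n = (−6, 9, 2), |n|² = 121, n·S − (-86) = 363, so t = 363/121 = 3.
Foot F = S − 3·n = (−4, −12, −1); the reflection is 2F − S = (14, −39, −7).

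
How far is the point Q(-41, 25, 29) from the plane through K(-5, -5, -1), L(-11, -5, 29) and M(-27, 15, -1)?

KL = (-6, 0, 30) and KM = (-22, 20, 0), so a normal is n = KL × KM = (-600, -660, -120).
Then n·(-41, 25, 29) - 6420 = -1800.
|n| = √(360000 + 435600 + 14400) = 900, so the distance is |-1800|/900 = 2.

2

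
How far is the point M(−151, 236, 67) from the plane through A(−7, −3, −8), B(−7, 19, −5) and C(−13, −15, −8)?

AB = (0, 22, 3) and AC = (−6, −12, 0), so a normal is n = AB × AC = (36, −18, 132).
Then n·(−151, 236, 67) − (−1254) = 414.
|n| = √(1296 + 324 + 17424) = 138, so the distance is |414|/138 = 3.

3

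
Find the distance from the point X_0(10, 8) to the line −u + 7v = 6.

4√2

d = |(-1)·10 + 7·8 − 6| / √(1 + 49) = |40|/(5√2) = 4√2.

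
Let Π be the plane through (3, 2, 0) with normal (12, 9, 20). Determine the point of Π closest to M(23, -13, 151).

The perpendicular from M has direction n = (12, 9, 20): r = (23, -13, 151) + t(12, 9, 20).
Substitute into the plane: n·(M + tn) = 54 gives 3179 + 625t = 54, so t = -5.
Foot = (23, -13, 151) + (-5)·(12, 9, 20) = (-37, -58, 51).

(-37, -58, 51)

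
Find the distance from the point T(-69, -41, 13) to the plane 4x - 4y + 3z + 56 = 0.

n = (4, -4, 3); n·P − (-56) = -17; |n| = √41; distance = 17/√41.

17√41/41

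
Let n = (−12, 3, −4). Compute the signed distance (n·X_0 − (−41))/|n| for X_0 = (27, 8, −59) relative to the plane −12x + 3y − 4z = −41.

n·X_0 − (-41) = -23.
|n| = 13, so the signed distance is -23/13.

-23/13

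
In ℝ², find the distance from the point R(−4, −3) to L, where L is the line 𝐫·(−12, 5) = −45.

6

d = |(-12)·(-4) + 5·(-3) − (-45)| / √(144 + 25) = |78|/13 = 6.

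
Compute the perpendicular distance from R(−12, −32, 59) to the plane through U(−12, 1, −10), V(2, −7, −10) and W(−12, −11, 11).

UV = (14, −8, 0) and UW = (0, −12, 21), so a normal is n = UV × UW = (−168, −294, −168).
d = |(-168)·(-12) + (-294)·(-32) + (-168)·59 − 3402| / √(28224 + 86436 + 28224) = |-1890| / 378 = 5.

5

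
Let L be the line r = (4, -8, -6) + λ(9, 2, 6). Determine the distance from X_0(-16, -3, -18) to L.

Direction vector d = (9, 2, 6).
AP = (-20, 5, -12), and AP × d = (54, 12, -85).
|AP × d|² = 10285 and |d|² = 121, so the distance is √(10285/121) = √85.

√85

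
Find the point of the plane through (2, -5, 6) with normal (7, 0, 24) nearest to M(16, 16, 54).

n = (7, 0, 24), |n|² = 625, and n·M − 158 = 1250.
t = 1250/625 = 2, so the foot is M − t·n = (16, 16, 54) − 2·(7, 0, 24) = (2, 16, 6).

(2, 16, 6)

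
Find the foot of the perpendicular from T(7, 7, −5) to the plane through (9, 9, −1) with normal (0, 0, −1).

(7, 7, -1)

n = (0, 0, −1), |n|² = 1, and n·T − 1 = 4.
t = 4/1 = 4, so the foot is T − t·n = (7, 7, −5) − 4·(0, 0, −1) = (7, 7, −1).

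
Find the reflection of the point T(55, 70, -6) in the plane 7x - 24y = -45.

(83, -26, -6)

n = (7, -24, 0), |n|² = 625, n·T − (-45) = -1250, so t = -1250/625 = -2.
Foot F = T − (-2)·n = (69, 22, -6); the reflection is 2F − T = (83, -26, -6).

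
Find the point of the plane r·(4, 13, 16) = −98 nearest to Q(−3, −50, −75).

(13, 2, -11)

n = (4, 13, 16), |n|² = 441, and n·Q − (-98) = -1764.
t = -1764/441 = -4, so the foot is Q − t·n = (−3, −50, −75) − (-4)·(4, 13, 16) = (13, 2, −11).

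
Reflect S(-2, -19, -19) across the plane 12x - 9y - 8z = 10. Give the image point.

(-26, -1, -3)

With n = (12, -9, -8), the signed offset is (n·S − 10)/|n|² = 289/289 = 1.
S' = S − 2t·n = (-2, -19, -19) − 2·(12, -9, -8) = (-26, -1, -3).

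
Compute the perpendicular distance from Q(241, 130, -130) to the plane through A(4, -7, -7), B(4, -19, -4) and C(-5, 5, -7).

9

AB = (0, -12, 3) and AC = (-9, 12, 0), so a normal is n = AB × AC = (-36, -27, -108).
n = (-36, -27, -108); n·P − 801 = 1053; |n| = 117; distance = 1053/117 = 9.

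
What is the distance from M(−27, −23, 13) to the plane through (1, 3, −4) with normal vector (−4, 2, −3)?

9/√29

The plane has equation n·(r − (1, 3, −4)) = 0, i.e. n·r = 14.
d = |(-4)·(-27) + 2·(-23) + (-3)·13 − 14| / √(16 + 4 + 9) = |9| / √29 = 9√29/29.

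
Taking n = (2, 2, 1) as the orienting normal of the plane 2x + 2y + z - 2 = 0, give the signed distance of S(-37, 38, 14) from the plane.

n·S − 2 = 14.
|n| = 3, so the signed distance is 14/3.

14/3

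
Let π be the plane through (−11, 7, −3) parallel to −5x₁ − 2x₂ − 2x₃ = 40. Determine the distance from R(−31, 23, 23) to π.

Parallel planes share the normal n = (−5, −2, −2); since (−11, 7, −3) lies on the plane, its equation is −5x₁ − 2x₂ − 2x₃ = 47.
n = (−5, −2, −2); n·P − 47 = 16; |n| = √33; distance = 16/√33 = 16√33/33.

16√33/33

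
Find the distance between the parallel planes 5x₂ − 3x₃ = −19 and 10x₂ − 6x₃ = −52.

7/√34

Divide the second equation by 2 to match normals: 5x₂ − 3x₃ = -26.
With common normal n = (0, 5, −3) (|n| = √34), the distance is |(-19) − (-26)|/|n| = 7/√34.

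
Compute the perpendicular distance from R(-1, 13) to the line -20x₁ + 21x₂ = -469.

The normal to the line is n = (-20, 21) with |n| = 29.
|n·R − (-469)| = |293 − (-469)| = 762, so the distance is 762/29.

762/29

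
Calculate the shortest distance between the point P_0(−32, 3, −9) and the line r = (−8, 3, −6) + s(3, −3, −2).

3√43

Direction vector d = (3, −3, −2).
AP = (−24, 0, −3), and AP × d = (−9, −57, 72).
|AP × d|² = 8514 and |d|² = 22, so the distance is √(8514/22) = √387 = 3√43.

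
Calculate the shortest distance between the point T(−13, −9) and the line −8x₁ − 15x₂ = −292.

d = |(-8)·(-13) + (-15)·(-9) − (-292)| / √(64 + 225) = |531|/17 = 531/17.

531/17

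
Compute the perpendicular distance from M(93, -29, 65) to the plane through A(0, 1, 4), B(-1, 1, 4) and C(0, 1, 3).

30

AB = (-1, 0, 0) and AC = (0, 0, -1), so a normal is n = AB × AC = (0, -1, 0).
Then n·(93, -29, 65) - (-1) = 30.
|n| = √(0 + 1 + 0) = 1, so the distance is |30|/1 = 30.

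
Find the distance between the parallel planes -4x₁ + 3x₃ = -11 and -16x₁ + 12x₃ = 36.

4

Divide the second equation by 4 to match normals: -4x₁ + 3x₃ = 9.
Both planes have normal n = (-4, 0, 3), |n| = 5. Any point on the first plane is at distance |9 − (-11)|/|n| = 20/5 = 4 from the second.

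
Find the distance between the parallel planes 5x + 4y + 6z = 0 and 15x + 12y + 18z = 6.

Divide the second equation by 3 to match normals: 5x + 4y + 6z = 2.
Both planes have normal n = (5, 4, 6), |n| = √77. Any point on the first plane is at distance |2 − 0|/|n| = 2/√77 from the second.

2√77/77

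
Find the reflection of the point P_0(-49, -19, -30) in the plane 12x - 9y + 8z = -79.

(-1, -55, 2)

With n = (12, -9, 8), the signed offset is (n·P_0 − (-79))/|n|² = -578/289 = -2.
P_0' = P_0 − 2t·n = (-49, -19, -30) − (-4)·(12, -9, 8) = (-1, -55, 2).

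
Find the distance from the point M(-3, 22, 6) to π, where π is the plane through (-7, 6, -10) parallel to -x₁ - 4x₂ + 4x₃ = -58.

4√33/33

Parallel planes share the normal n = (-1, -4, 4); since (-7, 6, -10) lies on the plane, its equation is -x₁ - 4x₂ + 4x₃ = -57.
n = (-1, -4, 4); n·P − (-57) = -4; |n| = √33; distance = 4/√33 = 4√33/33.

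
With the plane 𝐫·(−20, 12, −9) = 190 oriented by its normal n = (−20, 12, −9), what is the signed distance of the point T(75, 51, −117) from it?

n·T − 190 = -25.
|n| = 25, so the signed distance is -25/25 = -1.

-1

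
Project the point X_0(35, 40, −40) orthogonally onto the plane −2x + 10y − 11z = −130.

n = (−2, 10, −11), |n|² = 225, and n·X_0 − (-130) = 900.
t = 900/225 = 4, so the foot is X_0 − t·n = (35, 40, −40) − 4·(−2, 10, −11) = (43, 0, 4).

(43, 0, 4)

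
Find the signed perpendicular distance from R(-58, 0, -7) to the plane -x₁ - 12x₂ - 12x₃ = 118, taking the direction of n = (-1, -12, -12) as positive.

24/17

n·R − 118 = 24.
|n| = 17, so the signed distance is 24/17.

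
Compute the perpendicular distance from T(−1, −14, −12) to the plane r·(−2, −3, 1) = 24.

4√14/7

Normal vector n = (−2, −3, 1), and n·(−1, −14, −12) − 24 = 8.
|n| = √(4 + 9 + 1) = √14, so the distance is |8|/√14 = 8/√14.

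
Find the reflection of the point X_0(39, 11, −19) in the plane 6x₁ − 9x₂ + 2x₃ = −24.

(27, 29, -23)

With n = (6, −9, 2), the signed offset is (n·X_0 − (-24))/|n|² = 121/121 = 1.
X_0' = X_0 − 2t·n = (39, 11, −19) − 2·(6, −9, 2) = (27, 29, −23).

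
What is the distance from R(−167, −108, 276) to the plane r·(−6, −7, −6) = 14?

Normal vector n = (−6, −7, −6), and n·(−167, −108, 276) − 14 = 88.
|n| = √(36 + 49 + 36) = 11, so the distance is |88|/11 = 8.

8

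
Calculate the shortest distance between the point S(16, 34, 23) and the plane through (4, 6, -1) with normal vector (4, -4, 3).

The plane has equation n·(r − (4, 6, -1)) = 0, i.e. n·r = -11.
n = (4, -4, 3); n·P − (-11) = 8; |n| = √41; distance = 8/√41.

8/√41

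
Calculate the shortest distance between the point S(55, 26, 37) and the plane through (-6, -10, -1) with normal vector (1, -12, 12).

5

The plane has equation n·(r − (-6, -10, -1)) = 0, i.e. n·r = 102.
Then n·(55, 26, 37) - 102 = 85.
|n| = √(1 + 144 + 144) = 17, so the distance is |85|/17 = 5.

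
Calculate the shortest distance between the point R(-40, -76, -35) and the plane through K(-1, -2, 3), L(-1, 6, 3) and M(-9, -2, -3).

KL = (0, 8, 0) and KM = (-8, 0, -6), so a normal is n = KL × KM = (-48, 0, 64).
d = |(-48)·(-40) + 64·(-35) − 240| / √(2304 + 0 + 4096) = |-560| / 80 = 7.

7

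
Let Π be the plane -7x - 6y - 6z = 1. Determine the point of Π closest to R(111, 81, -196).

(1165/11, 843/11, -2204/11)

n = (-7, -6, -6), |n|² = 121, and n·R − 1 = -88.
t = -88/121 = -8/11, so the foot is R − t·n = (111, 81, -196) − (-8/11)·(-7, -6, -6) = (1165/11, 843/11, -2204/11).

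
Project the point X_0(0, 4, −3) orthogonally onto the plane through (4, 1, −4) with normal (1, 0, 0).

n = (1, 0, 0), |n|² = 1, and n·X_0 − 4 = -4.
t = -4/1 = -4, so the foot is X_0 − t·n = (0, 4, −3) − (-4)·(1, 0, 0) = (4, 4, −3).

(4, 4, -3)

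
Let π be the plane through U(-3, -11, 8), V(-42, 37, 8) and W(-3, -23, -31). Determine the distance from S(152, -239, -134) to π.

4

UV = (-39, 48, 0) and UW = (0, -12, -39), so a normal is n = UV × UW = (-1872, -1521, 468).
Then n·(152, -239, -134) - 26091 = -9828.
|n| = √(3504384 + 2313441 + 219024) = 2457, so the distance is |-9828|/2457 = 4.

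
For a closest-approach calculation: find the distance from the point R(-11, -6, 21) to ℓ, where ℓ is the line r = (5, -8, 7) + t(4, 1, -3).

2√10

Direction vector d = (4, 1, -3).
AP = (-16, 2, 14), and AP × d = (-20, 8, -24).
|AP × d|² = 1040 and |d|² = 26, so the distance is √(1040/26) = √40 = 2√10.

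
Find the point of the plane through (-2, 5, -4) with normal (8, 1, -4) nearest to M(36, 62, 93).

(116/3, 187/3, 275/3)

The perpendicular from M has direction n = (8, 1, -4): r = (36, 62, 93) + μ(8, 1, -4).
Substitute into the plane: n·(M + μn) = 5 gives -22 + 81μ = 5, so μ = 1/3.
Foot = (36, 62, 93) + (1/3)·(8, 1, -4) = (116/3, 187/3, 275/3).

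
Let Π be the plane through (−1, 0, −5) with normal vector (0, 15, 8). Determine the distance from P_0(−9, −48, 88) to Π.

24/17

The plane has equation n·(r − (−1, 0, −5)) = 0, i.e. n·r = -40.
Then n·(−9, −48, 88) − (−40) = 24.
|n| = √(0 + 225 + 64) = 17, so the distance is |24|/17 = 24/17.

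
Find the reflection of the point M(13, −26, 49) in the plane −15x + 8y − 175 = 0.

With n = (−15, 8, 0), the signed offset is (n·M − 175)/|n|² = -578/289 = -2.
M' = M − 2t·n = (13, −26, 49) − (-4)·(−15, 8, 0) = (−47, 6, 49).

(-47, 6, 49)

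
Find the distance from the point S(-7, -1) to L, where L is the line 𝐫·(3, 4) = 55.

d = |3·(-7) + 4·(-1) − 55| / √(9 + 16) = |-80|/5 = 16.

16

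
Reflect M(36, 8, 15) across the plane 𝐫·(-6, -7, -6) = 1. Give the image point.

With n = (-6, -7, -6), the signed offset is (n·M − 1)/|n|² = -363/121 = -3.
M' = M − 2t·n = (36, 8, 15) − (-6)·(-6, -7, -6) = (0, -34, -21).

(0, -34, -21)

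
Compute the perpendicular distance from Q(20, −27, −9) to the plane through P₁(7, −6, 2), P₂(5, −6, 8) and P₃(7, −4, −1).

P₁P₂ = (−2, 0, 6) and P₁P₃ = (0, 2, −3), so a normal is n = P₁P₂ × P₁P₃ = (−12, −6, −4).
Then n·(20, −27, −9) − (−56) = 14.
|n| = √(144 + 36 + 16) = 14, so the distance is |14|/14 = 1.

1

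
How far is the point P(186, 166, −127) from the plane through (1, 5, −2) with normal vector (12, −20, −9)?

5

The plane has equation n·(r − (1, 5, −2)) = 0, i.e. n·r = -70.
d = |12·186 + (-20)·166 + (-9)·(-127) − (-70)| / √(144 + 400 + 81) = |125| / 25 = 5.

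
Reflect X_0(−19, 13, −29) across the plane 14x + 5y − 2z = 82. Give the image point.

n = (14, 5, −2), |n|² = 225, n·X_0 − 82 = -225, so t = -225/225 = -1.
Foot F = X_0 − (-1)·n = (−5, 18, −31); the reflection is 2F − X_0 = (9, 23, −33).

(9, 23, -33)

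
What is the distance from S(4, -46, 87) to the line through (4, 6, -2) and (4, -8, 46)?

A direction vector is d = (0, -14, 48).
AP = (0, -52, 89), and AP × d = (-1250, 0, 0).
|AP × d|² = 1562500 and |d|² = 2500, so the distance is √(1562500/2500) = √625 = 25.

25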